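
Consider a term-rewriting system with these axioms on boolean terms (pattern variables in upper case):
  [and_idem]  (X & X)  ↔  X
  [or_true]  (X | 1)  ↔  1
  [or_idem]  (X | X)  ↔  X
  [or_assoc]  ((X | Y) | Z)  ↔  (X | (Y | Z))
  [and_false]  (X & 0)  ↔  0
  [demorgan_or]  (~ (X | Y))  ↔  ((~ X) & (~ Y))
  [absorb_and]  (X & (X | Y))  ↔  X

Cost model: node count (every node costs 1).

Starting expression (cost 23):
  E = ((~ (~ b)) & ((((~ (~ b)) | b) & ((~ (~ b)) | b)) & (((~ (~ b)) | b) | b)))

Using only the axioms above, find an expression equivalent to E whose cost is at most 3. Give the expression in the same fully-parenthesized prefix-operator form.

(~ (~ b))   [cost 3]

(1) (((~ (~ b)) | b) & ((~ (~ b)) | b))  =[and_idem →]=  ((~ (~ b)) | b)    ⊢ ((~ (~ b)) & (((~ (~ b)) | b) & (((~ (~ b)) | b) | b)))
(2) (((~ (~ b)) | b) & (((~ (~ b)) | b) | b))  =[absorb_and →]=  ((~ (~ b)) | b)    ⊢ ((~ (~ b)) & ((~ (~ b)) | b))
(3) ((~ (~ b)) & ((~ (~ b)) | b))  =[absorb_and →]=  (~ (~ b))    ⊢ cost 3, within 3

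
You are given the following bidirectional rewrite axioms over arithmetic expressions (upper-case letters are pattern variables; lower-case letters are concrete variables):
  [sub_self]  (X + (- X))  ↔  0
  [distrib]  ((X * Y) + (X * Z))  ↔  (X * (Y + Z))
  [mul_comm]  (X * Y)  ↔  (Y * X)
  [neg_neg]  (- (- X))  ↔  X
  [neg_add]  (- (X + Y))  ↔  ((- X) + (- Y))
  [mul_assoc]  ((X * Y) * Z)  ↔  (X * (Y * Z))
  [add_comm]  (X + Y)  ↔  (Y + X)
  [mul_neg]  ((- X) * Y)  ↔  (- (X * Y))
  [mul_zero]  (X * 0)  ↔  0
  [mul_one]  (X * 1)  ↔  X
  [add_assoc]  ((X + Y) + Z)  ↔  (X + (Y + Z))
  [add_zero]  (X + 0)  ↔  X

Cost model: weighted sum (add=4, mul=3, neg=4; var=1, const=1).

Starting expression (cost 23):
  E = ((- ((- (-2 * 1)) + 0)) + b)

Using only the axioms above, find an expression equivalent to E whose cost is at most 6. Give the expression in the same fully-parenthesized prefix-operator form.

(-2 + b)   [cost 6]

1. [mul_one →] (-2 * 1)  →  -2;  E = ((- ((- -2) + 0)) + b)
2. [add_zero →] ((- -2) + 0)  →  (- -2);  E = ((- (- -2)) + b)
3. [neg_neg →] (- (- -2))  →  -2;  cost 6 ≤ 6, done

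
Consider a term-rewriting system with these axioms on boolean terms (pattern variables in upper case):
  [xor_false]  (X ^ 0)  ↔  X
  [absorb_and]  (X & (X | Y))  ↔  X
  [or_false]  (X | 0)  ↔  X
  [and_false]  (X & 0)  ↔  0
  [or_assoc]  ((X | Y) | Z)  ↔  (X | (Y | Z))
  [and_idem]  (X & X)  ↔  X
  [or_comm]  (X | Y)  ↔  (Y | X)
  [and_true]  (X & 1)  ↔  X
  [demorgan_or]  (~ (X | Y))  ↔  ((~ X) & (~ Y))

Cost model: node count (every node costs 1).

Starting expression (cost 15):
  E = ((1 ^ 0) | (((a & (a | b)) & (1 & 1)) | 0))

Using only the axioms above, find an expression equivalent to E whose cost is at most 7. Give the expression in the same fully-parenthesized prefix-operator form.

1. [and_true →] (1 & 1)  →  1;  E = ((1 ^ 0) | (((a & (a | b)) & 1) | 0))
2. [absorb_and →] (a & (a | b))  →  a;  E = ((1 ^ 0) | ((a & 1) | 0))
3. [or_false →] ((a & 1) | 0)  →  (a & 1);  cost 7 ≤ 7, done

((1 ^ 0) | (a & 1))   [cost 7]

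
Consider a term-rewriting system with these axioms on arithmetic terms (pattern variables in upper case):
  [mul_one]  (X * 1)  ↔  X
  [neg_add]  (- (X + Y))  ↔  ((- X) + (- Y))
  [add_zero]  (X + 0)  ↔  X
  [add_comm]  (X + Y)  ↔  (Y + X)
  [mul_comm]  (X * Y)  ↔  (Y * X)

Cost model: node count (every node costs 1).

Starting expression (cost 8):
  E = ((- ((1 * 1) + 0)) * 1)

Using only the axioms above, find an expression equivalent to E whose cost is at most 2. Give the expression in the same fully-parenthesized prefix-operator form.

(- 1)   [cost 2]

step 1: mul_one (→) rewrites ((- ((1 * 1) + 0)) * 1) into (- ((1 * 1) + 0))
step 2: add_zero (→) rewrites ((1 * 1) + 0) into (1 * 1), now (- (1 * 1))
step 3: mul_one (→) rewrites (1 * 1) into 1, reaching cost 2 (bound 2)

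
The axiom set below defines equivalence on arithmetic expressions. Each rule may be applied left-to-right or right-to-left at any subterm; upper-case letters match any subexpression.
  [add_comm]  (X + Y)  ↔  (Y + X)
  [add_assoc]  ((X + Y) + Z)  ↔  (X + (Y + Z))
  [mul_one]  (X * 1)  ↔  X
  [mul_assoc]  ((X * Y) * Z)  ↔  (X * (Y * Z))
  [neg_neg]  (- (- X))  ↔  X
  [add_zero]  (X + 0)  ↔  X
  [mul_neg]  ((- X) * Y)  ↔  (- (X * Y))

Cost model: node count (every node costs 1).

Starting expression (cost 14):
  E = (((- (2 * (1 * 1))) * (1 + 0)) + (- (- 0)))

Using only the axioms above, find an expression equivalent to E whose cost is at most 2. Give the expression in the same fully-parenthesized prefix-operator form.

step 1: mul_one (→) rewrites (1 * 1) into 1, now (((- (2 * 1)) * (1 + 0)) + (- (- 0)))
step 2: add_zero (→) rewrites (1 + 0) into 1, now (((- (2 * 1)) * 1) + (- (- 0)))
step 3: mul_one (→) rewrites (2 * 1) into 2, now (((- 2) * 1) + (- (- 0)))
step 4: neg_neg (→) rewrites (- (- 0)) into 0, now (((- 2) * 1) + 0)
step 5: mul_one (→) rewrites ((- 2) * 1) into (- 2), now ((- 2) + 0)
step 6: add_zero (→) rewrites ((- 2) + 0) into (- 2), reaching cost 2 (bound 2)

(- 2)   [cost 2]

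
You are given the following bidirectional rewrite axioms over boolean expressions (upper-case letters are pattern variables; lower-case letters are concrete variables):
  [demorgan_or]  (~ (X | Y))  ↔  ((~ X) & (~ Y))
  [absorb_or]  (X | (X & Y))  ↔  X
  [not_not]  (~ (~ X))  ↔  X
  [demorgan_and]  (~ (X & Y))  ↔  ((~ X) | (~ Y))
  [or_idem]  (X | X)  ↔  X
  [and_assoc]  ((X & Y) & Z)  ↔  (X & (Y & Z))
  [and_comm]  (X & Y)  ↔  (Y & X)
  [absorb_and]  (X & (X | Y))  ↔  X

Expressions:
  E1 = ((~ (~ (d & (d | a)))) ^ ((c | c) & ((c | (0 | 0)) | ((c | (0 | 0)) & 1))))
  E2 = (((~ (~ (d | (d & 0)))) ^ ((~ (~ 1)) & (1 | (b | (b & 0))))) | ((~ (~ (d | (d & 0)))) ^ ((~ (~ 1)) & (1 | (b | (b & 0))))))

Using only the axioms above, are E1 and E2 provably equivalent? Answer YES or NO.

NO

The axioms are sound identities: if E1 ↔* E2 then E1 and E2 evaluate identically under any assignment.
Under a=0, b=0, c=0, d=0: E1 evaluates to 0, E2 to 1. Distinct ⇒ no rewrite sequence connects them.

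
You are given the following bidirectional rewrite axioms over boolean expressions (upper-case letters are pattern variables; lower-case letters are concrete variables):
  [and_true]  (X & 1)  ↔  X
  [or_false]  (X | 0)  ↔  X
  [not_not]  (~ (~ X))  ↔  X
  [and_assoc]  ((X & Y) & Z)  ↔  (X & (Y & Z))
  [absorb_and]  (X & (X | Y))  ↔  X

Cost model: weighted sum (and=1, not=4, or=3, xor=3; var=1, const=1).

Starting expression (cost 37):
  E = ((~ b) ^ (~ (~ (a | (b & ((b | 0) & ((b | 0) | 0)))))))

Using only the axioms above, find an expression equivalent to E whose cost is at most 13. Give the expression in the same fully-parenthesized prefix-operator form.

(1) ((b | 0) & ((b | 0) | 0))  =[absorb_and →]=  (b | 0)    ⊢ ((~ b) ^ (~ (~ (a | (b & (b | 0))))))
(2) (b & (b | 0))  =[absorb_and →]=  b    ⊢ ((~ b) ^ (~ (~ (a | b))))
(3) (~ (~ (a | b)))  =[not_not →]=  (a | b)    ⊢ cost 13, within 13

((~ b) ^ (a | b))   [cost 13]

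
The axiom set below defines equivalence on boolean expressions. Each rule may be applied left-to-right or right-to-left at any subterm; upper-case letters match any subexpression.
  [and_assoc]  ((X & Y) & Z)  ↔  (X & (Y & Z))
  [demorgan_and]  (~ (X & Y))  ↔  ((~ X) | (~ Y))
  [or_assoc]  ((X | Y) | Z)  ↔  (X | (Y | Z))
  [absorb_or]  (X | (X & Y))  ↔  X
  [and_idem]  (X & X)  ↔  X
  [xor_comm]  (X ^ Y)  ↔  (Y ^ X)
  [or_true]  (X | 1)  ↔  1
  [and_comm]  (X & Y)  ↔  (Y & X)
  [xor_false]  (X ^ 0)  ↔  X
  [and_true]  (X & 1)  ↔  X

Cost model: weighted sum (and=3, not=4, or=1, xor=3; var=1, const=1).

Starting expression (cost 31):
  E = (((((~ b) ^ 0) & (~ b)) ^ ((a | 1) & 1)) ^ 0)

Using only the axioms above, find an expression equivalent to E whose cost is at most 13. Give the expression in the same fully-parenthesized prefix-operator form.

(1) ((~ b) ^ 0)  =[xor_false →]=  (~ b)    ⊢ ((((~ b) & (~ b)) ^ ((a | 1) & 1)) ^ 0)
(2) ((~ b) & (~ b))  =[and_idem →]=  (~ b)    ⊢ (((~ b) ^ ((a | 1) & 1)) ^ 0)
(3) (((~ b) ^ ((a | 1) & 1)) ^ 0)  =[xor_false →]=  ((~ b) ^ ((a | 1) & 1))
(4) (a | 1)  =[or_true →]=  1    ⊢ cost 13, within 13

((~ b) ^ (1 & 1))   [cost 13]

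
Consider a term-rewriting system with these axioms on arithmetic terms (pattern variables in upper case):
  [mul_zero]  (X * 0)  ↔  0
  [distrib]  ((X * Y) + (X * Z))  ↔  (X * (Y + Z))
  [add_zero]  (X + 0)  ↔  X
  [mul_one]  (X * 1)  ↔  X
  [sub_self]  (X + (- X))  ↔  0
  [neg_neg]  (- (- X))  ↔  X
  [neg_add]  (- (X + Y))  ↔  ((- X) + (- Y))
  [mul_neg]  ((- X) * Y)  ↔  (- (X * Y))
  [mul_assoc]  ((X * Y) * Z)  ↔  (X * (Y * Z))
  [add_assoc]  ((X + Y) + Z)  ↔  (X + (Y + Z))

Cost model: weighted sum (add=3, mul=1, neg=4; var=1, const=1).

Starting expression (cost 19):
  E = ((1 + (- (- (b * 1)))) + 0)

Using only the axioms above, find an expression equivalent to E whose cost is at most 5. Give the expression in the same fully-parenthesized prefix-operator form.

(1 + b)   [cost 5]

step 1: neg_neg (→) rewrites (- (- (b * 1))) into (b * 1), now ((1 + (b * 1)) + 0)
step 2: mul_one (→) rewrites (b * 1) into b, now ((1 + b) + 0)
step 3: add_zero (→) rewrites ((1 + b) + 0) into (1 + b), reaching cost 5 (bound 5)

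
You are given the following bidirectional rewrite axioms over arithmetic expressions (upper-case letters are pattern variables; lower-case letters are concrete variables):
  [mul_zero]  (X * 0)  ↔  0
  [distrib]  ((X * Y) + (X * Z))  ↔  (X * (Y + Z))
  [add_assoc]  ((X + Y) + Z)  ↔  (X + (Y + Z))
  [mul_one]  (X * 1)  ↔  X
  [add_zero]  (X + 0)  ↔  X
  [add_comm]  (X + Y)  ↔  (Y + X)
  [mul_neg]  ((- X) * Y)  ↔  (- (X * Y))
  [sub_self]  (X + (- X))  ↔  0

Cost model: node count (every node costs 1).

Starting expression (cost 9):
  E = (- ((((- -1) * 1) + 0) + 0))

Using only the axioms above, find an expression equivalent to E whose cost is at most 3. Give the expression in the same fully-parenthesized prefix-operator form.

(- (- -1))   [cost 3]

(1) ((((- -1) * 1) + 0) + 0)  =[add_zero →]=  (((- -1) * 1) + 0)    ⊢ (- (((- -1) * 1) + 0))
(2) ((- -1) * 1)  =[mul_one →]=  (- -1)    ⊢ (- ((- -1) + 0))
(3) ((- -1) + 0)  =[add_zero →]=  (- -1)    ⊢ cost 3, within 3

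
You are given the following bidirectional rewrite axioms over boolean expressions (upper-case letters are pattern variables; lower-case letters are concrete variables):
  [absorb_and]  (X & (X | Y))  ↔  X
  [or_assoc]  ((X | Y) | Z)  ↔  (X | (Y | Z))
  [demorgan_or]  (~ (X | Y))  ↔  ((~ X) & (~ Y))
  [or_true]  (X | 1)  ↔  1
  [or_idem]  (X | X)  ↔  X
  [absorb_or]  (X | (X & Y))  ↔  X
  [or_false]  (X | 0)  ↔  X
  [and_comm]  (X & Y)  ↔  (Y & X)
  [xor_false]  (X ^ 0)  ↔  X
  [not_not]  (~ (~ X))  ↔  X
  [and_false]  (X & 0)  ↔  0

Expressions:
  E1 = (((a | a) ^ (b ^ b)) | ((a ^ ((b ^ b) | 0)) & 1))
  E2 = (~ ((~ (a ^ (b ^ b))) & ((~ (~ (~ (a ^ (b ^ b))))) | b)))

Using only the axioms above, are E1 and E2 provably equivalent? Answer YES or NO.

YES

step 1: or_idem (→) rewrites (a | a) into a, now ((a ^ (b ^ b)) | ((a ^ ((b ^ b) | 0)) & 1))
step 2: or_false (→) rewrites ((b ^ b) | 0) into (b ^ b), now ((a ^ (b ^ b)) | ((a ^ (b ^ b)) & 1))
step 3: absorb_or (→) rewrites ((a ^ (b ^ b)) | ((a ^ (b ^ b)) & 1)) into (a ^ (b ^ b))
step 4: not_not (←) rewrites (a ^ (b ^ b)) into (~ (~ (a ^ (b ^ b))))
step 5: absorb_and (←) rewrites (~ (a ^ (b ^ b))) into ((~ (a ^ (b ^ b))) & ((~ (a ^ (b ^ b))) | b)), now (~ ((~ (a ^ (b ^ b))) & ((~ (a ^ (b ^ b))) | b)))
step 6: not_not (←) rewrites (~ (a ^ (b ^ b))) into (~ (~ (~ (a ^ (b ^ b))))), which is E2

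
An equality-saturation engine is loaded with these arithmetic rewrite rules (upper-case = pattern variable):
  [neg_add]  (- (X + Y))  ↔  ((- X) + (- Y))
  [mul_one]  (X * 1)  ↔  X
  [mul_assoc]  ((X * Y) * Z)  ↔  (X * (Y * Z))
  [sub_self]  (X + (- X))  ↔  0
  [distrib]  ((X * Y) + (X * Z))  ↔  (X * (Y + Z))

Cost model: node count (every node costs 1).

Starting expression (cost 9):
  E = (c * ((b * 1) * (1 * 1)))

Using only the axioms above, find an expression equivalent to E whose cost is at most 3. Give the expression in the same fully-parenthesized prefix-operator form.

(1) (1 * 1)  =[mul_one →]=  1    ⊢ (c * ((b * 1) * 1))
(2) ((b * 1) * 1)  =[mul_one →]=  (b * 1)    ⊢ (c * (b * 1))
(3) (b * 1)  =[mul_one →]=  b    ⊢ cost 3, within 3

(c * b)   [cost 3]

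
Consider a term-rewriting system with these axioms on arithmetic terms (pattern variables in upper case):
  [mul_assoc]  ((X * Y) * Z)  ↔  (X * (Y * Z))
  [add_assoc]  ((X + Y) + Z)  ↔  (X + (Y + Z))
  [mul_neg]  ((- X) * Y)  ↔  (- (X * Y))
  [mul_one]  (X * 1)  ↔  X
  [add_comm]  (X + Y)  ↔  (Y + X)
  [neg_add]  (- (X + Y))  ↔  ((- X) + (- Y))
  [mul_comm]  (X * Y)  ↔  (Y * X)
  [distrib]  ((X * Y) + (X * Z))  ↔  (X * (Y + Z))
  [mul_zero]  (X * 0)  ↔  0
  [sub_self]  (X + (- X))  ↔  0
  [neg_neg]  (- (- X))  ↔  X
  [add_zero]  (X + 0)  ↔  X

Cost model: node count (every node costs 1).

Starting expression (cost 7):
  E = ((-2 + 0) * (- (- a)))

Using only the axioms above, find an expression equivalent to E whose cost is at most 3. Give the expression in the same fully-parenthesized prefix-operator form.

step 1: add_zero (→) rewrites (-2 + 0) into -2, now (-2 * (- (- a)))
step 2: mul_comm (→) rewrites (-2 * (- (- a))) into ((- (- a)) * -2)
step 3: neg_neg (→) rewrites (- (- a)) into a, reaching cost 3 (bound 3)

(a * -2)   [cost 3]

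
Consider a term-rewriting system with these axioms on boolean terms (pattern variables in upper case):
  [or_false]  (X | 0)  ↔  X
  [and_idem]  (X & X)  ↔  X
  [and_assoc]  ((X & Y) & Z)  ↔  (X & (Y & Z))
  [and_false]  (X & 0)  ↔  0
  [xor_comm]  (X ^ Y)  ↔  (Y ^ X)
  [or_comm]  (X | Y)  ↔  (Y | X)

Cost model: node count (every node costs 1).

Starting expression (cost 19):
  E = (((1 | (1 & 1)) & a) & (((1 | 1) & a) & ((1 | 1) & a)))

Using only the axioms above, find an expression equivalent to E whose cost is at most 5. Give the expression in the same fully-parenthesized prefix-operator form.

(1) (((1 | 1) & a) & ((1 | 1) & a))  =[and_idem →]=  ((1 | 1) & a)    ⊢ (((1 | (1 & 1)) & a) & ((1 | 1) & a))
(2) (1 & 1)  =[and_idem →]=  1    ⊢ (((1 | 1) & a) & ((1 | 1) & a))
(3) (((1 | 1) & a) & ((1 | 1) & a))  =[and_idem →]=  ((1 | 1) & a)    ⊢ cost 5, within 5

((1 | 1) & a)   [cost 5]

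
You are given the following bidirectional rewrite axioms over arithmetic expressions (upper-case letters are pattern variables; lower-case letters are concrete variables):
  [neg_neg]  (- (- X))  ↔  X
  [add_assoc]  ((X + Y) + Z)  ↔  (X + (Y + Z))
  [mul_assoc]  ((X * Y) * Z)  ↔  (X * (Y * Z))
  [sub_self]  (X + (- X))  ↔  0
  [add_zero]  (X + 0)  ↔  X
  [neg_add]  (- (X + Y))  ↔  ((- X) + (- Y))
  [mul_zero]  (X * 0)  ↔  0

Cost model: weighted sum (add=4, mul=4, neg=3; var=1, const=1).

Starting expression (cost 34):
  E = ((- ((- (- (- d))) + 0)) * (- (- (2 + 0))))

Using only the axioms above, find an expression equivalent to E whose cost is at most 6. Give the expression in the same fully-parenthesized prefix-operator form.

(d * 2)   [cost 6]

1. [neg_neg →] (- (- (- d)))  →  (- d);  E = ((- ((- d) + 0)) * (- (- (2 + 0))))
2. [add_zero →] ((- d) + 0)  →  (- d);  E = ((- (- d)) * (- (- (2 + 0))))
3. [add_zero →] (2 + 0)  →  2;  E = ((- (- d)) * (- (- 2)))
4. [neg_neg →] (- (- 2))  →  2;  E = ((- (- d)) * 2)
5. [neg_neg →] (- (- d))  →  d;  cost 6 ≤ 6, done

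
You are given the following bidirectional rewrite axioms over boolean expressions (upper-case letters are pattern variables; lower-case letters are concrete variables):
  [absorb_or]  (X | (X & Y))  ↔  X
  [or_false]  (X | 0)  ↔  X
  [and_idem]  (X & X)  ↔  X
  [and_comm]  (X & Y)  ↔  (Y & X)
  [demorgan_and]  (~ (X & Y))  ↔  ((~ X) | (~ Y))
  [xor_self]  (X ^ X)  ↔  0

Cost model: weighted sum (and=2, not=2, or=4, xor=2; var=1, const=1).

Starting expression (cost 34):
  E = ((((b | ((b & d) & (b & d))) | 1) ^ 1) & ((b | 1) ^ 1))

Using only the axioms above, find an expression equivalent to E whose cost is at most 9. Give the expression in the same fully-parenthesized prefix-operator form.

((b | 1) ^ 1)   [cost 9]

(1) ((b & d) & (b & d))  =[and_idem →]=  (b & d)    ⊢ ((((b | (b & d)) | 1) ^ 1) & ((b | 1) ^ 1))
(2) (b | (b & d))  =[absorb_or →]=  b    ⊢ (((b | 1) ^ 1) & ((b | 1) ^ 1))
(3) (((b | 1) ^ 1) & ((b | 1) ^ 1))  =[and_idem →]=  ((b | 1) ^ 1)    ⊢ cost 9, within 9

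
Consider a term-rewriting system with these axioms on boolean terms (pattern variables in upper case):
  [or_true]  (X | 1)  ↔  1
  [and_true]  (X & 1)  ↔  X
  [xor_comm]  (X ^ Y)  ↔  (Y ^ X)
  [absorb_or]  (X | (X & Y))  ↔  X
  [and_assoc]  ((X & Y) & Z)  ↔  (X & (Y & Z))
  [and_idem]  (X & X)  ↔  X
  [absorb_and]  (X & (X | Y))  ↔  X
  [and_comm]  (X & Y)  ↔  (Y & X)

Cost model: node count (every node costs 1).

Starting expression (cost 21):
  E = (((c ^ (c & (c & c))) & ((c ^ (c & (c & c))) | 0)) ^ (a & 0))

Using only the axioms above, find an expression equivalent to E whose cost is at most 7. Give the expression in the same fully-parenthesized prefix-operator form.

step 1: absorb_and (→) rewrites ((c ^ (c & (c & c))) & ((c ^ (c & (c & c))) | 0)) into (c ^ (c & (c & c))), now ((c ^ (c & (c & c))) ^ (a & 0))
step 2: and_idem (→) rewrites (c & c) into c, now ((c ^ (c & c)) ^ (a & 0))
step 3: and_idem (→) rewrites (c & c) into c, reaching cost 7 (bound 7)

((c ^ c) ^ (a & 0))   [cost 7]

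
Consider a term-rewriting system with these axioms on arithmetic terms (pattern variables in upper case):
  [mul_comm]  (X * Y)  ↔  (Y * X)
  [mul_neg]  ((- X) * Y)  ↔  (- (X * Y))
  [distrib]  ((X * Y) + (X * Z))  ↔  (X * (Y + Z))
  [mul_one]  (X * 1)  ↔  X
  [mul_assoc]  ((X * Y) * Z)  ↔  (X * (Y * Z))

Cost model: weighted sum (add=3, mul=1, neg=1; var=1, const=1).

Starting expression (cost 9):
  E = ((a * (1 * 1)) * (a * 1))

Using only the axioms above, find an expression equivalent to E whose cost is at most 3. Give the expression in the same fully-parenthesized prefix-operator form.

step 1: mul_one (→) rewrites (a * 1) into a, now ((a * (1 * 1)) * a)
step 2: mul_one (→) rewrites (1 * 1) into 1, now ((a * 1) * a)
step 3: mul_one (→) rewrites (a * 1) into a, reaching cost 3 (bound 3)

(a * a)   [cost 3]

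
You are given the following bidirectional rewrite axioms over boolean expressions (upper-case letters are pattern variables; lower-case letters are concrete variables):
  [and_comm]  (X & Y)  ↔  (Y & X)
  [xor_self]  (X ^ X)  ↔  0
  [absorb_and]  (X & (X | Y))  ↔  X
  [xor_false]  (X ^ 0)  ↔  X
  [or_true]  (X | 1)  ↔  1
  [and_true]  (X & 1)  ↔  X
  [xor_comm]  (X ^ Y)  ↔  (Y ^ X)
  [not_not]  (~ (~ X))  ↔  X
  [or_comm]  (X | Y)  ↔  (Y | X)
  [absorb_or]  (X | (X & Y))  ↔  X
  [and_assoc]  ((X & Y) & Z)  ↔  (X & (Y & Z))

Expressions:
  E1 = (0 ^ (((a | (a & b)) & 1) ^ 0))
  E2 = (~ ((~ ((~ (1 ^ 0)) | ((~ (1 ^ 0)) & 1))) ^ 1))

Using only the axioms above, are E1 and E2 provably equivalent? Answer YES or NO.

NO

Every axiom is a valid identity, so a rewrite proof would force E1 and E2 to agree under every assignment.
At a=0, b=0: E1 = 0 but E2 = 1; they differ, so no derivation exists.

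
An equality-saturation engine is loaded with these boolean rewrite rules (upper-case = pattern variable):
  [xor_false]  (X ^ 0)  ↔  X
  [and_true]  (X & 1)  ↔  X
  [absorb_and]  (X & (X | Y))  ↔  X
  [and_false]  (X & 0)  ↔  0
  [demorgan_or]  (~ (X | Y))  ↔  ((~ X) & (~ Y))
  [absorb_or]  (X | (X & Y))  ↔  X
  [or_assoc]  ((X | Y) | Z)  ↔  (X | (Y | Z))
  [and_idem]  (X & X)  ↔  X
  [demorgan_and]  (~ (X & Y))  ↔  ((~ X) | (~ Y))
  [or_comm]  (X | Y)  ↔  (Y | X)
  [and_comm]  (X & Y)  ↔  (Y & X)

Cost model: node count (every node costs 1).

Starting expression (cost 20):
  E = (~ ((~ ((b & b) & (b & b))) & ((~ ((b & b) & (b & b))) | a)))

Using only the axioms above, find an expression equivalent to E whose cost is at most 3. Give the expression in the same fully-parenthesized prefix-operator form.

(~ (~ b))   [cost 3]

(1) ((~ ((b & b) & (b & b))) & ((~ ((b & b) & (b & b))) | a))  =[absorb_and →]=  (~ ((b & b) & (b & b)))    ⊢ (~ (~ ((b & b) & (b & b))))
(2) ((b & b) & (b & b))  =[and_idem →]=  (b & b)    ⊢ (~ (~ (b & b)))
(3) (b & b)  =[and_idem →]=  b    ⊢ cost 3, within 3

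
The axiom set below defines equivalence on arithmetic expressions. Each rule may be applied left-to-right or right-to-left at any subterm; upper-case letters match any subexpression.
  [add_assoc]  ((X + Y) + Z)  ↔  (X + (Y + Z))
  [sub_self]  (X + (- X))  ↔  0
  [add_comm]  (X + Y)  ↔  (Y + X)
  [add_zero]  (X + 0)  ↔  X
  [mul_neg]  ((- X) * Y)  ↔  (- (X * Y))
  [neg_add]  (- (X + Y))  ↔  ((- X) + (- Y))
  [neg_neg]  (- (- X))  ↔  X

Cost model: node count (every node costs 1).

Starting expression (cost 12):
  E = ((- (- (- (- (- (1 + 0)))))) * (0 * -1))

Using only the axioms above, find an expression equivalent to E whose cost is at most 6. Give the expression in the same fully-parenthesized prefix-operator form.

(1) (- (- (1 + 0)))  =[neg_neg →]=  (1 + 0)    ⊢ ((- (- (- (1 + 0)))) * (0 * -1))
(2) (1 + 0)  =[add_zero →]=  1    ⊢ ((- (- (- 1))) * (0 * -1))
(3) (- (- (- 1)))  =[neg_neg →]=  (- 1)    ⊢ cost 6, within 6

((- 1) * (0 * -1))   [cost 6]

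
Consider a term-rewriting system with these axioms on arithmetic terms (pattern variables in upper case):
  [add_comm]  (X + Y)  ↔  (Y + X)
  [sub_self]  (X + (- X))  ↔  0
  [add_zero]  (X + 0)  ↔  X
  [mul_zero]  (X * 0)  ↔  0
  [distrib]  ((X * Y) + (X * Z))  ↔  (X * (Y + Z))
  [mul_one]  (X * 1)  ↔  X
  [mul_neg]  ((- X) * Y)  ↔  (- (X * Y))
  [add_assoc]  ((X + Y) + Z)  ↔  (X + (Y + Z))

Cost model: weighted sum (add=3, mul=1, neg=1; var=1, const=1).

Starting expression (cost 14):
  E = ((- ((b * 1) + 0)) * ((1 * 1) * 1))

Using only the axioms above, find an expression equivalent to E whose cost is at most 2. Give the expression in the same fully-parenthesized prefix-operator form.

(- b)   [cost 2]

1. [mul_one →] (b * 1)  →  b;  E = ((- (b + 0)) * ((1 * 1) * 1))
2. [mul_one →] ((1 * 1) * 1)  →  (1 * 1);  E = ((- (b + 0)) * (1 * 1))
3. [add_zero →] (b + 0)  →  b;  E = ((- b) * (1 * 1))
4. [mul_one →] (1 * 1)  →  1;  E = ((- b) * 1)
5. [mul_neg →] ((- b) * 1)  →  (- (b * 1))
6. [mul_one →] (b * 1)  →  b;  cost 2 ≤ 2, done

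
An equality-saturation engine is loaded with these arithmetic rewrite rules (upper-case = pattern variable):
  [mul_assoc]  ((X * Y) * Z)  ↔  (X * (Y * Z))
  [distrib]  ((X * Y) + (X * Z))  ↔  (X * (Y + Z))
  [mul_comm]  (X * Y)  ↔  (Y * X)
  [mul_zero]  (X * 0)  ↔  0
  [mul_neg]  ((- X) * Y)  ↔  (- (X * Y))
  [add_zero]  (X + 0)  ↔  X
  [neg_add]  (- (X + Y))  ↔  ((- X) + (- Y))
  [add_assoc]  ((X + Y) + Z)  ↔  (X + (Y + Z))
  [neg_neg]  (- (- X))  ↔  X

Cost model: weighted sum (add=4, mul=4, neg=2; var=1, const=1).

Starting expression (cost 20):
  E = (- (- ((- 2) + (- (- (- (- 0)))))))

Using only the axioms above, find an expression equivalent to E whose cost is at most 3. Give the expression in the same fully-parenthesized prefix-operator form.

(- 2)   [cost 3]

step 1: neg_neg (→) rewrites (- (- (- (- 0)))) into (- (- 0)), now (- (- ((- 2) + (- (- 0)))))
step 2: neg_neg (→) rewrites (- (- 0)) into 0, now (- (- ((- 2) + 0)))
step 3: neg_neg (→) rewrites (- (- ((- 2) + 0))) into ((- 2) + 0)
step 4: add_zero (→) rewrites ((- 2) + 0) into (- 2), reaching cost 3 (bound 3)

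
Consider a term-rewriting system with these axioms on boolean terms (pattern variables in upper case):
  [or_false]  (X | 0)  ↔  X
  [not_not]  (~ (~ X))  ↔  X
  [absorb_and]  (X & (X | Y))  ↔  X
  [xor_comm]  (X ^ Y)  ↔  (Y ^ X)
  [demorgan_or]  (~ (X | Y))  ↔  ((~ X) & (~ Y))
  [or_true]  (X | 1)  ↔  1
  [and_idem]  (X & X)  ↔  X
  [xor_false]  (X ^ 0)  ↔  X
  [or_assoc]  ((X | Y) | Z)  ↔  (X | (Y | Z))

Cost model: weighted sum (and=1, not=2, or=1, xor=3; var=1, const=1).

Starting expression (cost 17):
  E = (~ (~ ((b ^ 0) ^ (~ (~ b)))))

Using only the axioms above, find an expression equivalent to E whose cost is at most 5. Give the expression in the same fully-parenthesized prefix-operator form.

(b ^ b)   [cost 5]

step 1: not_not (→) rewrites (~ (~ ((b ^ 0) ^ (~ (~ b))))) into ((b ^ 0) ^ (~ (~ b)))
step 2: not_not (→) rewrites (~ (~ b)) into b, now ((b ^ 0) ^ b)
step 3: xor_false (→) rewrites (b ^ 0) into b, reaching cost 5 (bound 5)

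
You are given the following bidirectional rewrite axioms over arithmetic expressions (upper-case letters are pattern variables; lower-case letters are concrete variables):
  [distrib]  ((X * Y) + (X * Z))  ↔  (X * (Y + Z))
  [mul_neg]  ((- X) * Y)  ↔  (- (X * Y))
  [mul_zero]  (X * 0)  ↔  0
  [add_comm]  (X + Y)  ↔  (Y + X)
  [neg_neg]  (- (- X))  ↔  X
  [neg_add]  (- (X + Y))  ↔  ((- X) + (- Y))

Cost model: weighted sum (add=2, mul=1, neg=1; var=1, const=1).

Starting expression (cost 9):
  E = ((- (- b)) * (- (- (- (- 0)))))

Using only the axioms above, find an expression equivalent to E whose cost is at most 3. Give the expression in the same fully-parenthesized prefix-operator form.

step 1: neg_neg (→) rewrites (- (- (- (- 0)))) into (- (- 0)), now ((- (- b)) * (- (- 0)))
step 2: neg_neg (→) rewrites (- (- b)) into b, now (b * (- (- 0)))
step 3: neg_neg (→) rewrites (- (- 0)) into 0, reaching cost 3 (bound 3)

(b * 0)   [cost 3]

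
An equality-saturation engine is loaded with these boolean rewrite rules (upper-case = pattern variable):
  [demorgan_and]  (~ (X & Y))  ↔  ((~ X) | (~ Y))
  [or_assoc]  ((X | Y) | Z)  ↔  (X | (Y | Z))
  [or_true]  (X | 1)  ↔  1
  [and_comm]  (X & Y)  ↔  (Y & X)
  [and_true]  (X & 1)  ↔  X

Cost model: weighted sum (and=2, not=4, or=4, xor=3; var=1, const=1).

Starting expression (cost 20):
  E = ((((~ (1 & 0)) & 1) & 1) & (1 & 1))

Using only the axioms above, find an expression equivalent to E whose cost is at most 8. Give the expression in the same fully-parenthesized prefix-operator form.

(1) ((~ (1 & 0)) & 1)  =[and_true →]=  (~ (1 & 0))    ⊢ (((~ (1 & 0)) & 1) & (1 & 1))
(2) (1 & 1)  =[and_true →]=  1    ⊢ (((~ (1 & 0)) & 1) & 1)
(3) (((~ (1 & 0)) & 1) & 1)  =[and_true →]=  ((~ (1 & 0)) & 1)
(4) ((~ (1 & 0)) & 1)  =[and_true →]=  (~ (1 & 0))    ⊢ cost 8, within 8

(~ (1 & 0))   [cost 8]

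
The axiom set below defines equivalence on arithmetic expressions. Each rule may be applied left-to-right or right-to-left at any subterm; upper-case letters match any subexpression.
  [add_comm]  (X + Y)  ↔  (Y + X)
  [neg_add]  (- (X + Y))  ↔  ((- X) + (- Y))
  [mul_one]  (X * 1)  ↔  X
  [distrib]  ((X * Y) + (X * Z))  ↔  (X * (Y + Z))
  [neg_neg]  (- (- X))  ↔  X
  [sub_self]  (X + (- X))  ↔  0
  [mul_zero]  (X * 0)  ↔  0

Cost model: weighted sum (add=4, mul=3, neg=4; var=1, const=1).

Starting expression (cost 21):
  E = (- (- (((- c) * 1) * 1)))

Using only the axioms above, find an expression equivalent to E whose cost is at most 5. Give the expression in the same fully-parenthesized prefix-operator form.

(- c)   [cost 5]

1. [mul_one →] (((- c) * 1) * 1)  →  ((- c) * 1);  E = (- (- ((- c) * 1)))
2. [mul_one →] ((- c) * 1)  →  (- c);  E = (- (- (- c)))
3. [neg_neg →] (- (- (- c)))  →  (- c);  cost 5 ≤ 5, done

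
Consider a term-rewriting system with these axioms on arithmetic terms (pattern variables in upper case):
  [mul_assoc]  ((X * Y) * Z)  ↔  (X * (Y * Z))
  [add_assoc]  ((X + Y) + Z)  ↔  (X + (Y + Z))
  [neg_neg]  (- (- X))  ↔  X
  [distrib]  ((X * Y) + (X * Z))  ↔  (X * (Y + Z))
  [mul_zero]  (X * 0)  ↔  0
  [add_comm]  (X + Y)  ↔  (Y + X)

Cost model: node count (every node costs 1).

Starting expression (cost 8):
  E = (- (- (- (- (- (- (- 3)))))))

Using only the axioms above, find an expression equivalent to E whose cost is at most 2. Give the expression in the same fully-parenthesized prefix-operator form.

(- 3)   [cost 2]

step 1: neg_neg (→) rewrites (- (- (- (- 3)))) into (- (- 3)), now (- (- (- (- (- 3)))))
step 2: neg_neg (→) rewrites (- (- (- (- 3)))) into (- (- 3)), now (- (- (- 3)))
step 3: neg_neg (→) rewrites (- (- (- 3))) into (- 3), reaching cost 2 (bound 2)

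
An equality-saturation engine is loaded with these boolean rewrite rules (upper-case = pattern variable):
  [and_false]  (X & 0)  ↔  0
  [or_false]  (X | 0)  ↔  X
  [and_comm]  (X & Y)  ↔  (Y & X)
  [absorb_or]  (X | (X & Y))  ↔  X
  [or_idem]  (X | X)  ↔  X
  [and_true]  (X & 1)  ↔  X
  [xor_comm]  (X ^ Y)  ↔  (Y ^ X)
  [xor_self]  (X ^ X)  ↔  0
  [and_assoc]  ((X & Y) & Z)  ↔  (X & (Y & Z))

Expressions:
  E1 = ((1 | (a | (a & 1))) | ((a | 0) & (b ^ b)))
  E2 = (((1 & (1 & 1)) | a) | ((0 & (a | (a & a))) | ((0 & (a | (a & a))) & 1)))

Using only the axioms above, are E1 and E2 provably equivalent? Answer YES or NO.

YES

(1) (b ^ b)  =[xor_self →]=  0    ⊢ ((1 | (a | (a & 1))) | ((a | 0) & 0))
(2) (a | 0)  =[or_false →]=  a    ⊢ ((1 | (a | (a & 1))) | (a & 0))
(3) (a | (a & 1))  =[absorb_or →]=  a    ⊢ ((1 | a) | (a & 0))
(4) 1  =[and_true ←]=  (1 & 1)    ⊢ (((1 & 1) | a) | (a & 0))
(5) a  =[absorb_or ←]=  (a | (a & a))    ⊢ (((1 & 1) | a) | ((a | (a & a)) & 0))
(6) ((a | (a & a)) & 0)  =[and_comm →]=  (0 & (a | (a & a)))    ⊢ (((1 & 1) | a) | (0 & (a | (a & a))))
(7) 1  =[and_true ←]=  (1 & 1)    ⊢ (((1 & (1 & 1)) | a) | (0 & (a | (a & a))))
(8) (0 & (a | (a & a)))  =[absorb_or ←]=  ((0 & (a | (a & a))) | ((0 & (a | (a & a))) & 1))    ⊢ E2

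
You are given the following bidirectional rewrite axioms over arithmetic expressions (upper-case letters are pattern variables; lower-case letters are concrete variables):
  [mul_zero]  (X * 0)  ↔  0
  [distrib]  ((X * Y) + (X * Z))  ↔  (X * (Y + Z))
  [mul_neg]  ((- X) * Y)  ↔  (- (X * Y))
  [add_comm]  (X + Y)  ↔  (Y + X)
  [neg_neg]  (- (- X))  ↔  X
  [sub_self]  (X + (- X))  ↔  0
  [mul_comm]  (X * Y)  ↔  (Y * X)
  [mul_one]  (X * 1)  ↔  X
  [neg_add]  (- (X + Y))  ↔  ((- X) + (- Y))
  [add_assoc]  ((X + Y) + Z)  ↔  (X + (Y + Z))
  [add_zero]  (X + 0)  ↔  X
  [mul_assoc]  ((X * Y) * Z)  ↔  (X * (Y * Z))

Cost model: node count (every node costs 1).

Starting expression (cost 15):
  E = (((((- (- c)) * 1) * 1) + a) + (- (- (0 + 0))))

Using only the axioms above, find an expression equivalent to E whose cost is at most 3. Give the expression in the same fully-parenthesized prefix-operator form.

step 1: neg_neg (→) rewrites (- (- c)) into c, now ((((c * 1) * 1) + a) + (- (- (0 + 0))))
step 2: mul_one (→) rewrites (c * 1) into c, now (((c * 1) + a) + (- (- (0 + 0))))
step 3: mul_one (→) rewrites (c * 1) into c, now ((c + a) + (- (- (0 + 0))))
step 4: add_comm (→) rewrites (c + a) into (a + c), now ((a + c) + (- (- (0 + 0))))
step 5: add_zero (→) rewrites (0 + 0) into 0, now ((a + c) + (- (- 0)))
step 6: neg_neg (→) rewrites (- (- 0)) into 0, now ((a + c) + 0)
step 7: add_zero (→) rewrites ((a + c) + 0) into (a + c), reaching cost 3 (bound 3)

(a + c)   [cost 3]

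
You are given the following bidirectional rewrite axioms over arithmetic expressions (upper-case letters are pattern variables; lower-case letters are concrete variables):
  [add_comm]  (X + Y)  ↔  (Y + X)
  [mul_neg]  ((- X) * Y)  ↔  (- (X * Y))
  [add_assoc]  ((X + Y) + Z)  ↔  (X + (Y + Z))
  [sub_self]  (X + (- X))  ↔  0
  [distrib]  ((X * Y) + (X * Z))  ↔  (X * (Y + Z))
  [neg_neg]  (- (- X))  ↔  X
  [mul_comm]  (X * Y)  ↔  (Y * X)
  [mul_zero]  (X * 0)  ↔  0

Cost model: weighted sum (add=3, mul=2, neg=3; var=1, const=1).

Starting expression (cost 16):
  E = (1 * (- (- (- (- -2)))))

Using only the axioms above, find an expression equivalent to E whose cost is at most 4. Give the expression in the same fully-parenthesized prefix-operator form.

(1) (- (- (- -2)))  =[neg_neg →]=  (- -2)    ⊢ (1 * (- (- -2)))
(2) (- (- -2))  =[neg_neg →]=  -2    ⊢ cost 4, within 4

(1 * -2)   [cost 4]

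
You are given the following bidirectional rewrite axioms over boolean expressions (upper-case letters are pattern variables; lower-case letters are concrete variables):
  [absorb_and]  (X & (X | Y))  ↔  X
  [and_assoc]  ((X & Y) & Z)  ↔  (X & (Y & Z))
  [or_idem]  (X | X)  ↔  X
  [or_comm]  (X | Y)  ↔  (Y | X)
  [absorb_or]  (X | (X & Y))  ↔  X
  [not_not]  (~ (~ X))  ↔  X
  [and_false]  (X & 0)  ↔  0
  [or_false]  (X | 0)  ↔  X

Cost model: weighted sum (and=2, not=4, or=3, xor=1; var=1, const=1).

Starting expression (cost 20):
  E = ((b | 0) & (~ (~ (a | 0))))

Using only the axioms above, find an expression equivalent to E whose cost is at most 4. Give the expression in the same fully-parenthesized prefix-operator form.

(b & a)   [cost 4]

(1) (a | 0)  =[or_false →]=  a    ⊢ ((b | 0) & (~ (~ a)))
(2) (b | 0)  =[or_false →]=  b    ⊢ (b & (~ (~ a)))
(3) (~ (~ a))  =[not_not →]=  a    ⊢ cost 4, within 4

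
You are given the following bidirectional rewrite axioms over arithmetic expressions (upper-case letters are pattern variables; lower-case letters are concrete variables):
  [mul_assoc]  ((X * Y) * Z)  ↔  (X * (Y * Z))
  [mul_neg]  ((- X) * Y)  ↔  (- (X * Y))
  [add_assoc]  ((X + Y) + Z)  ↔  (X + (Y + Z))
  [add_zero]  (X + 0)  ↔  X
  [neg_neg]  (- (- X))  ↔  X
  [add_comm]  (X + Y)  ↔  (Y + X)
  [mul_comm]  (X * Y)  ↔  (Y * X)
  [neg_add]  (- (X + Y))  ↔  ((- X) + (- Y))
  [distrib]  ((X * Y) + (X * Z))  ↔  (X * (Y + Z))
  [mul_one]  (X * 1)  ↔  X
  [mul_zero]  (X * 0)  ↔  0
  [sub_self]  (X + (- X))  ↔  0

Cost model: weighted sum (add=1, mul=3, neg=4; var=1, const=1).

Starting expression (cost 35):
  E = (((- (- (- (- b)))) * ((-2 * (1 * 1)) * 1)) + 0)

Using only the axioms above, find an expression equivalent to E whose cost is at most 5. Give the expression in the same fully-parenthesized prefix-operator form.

step 1: neg_neg (→) rewrites (- (- (- b))) into (- b), now (((- (- b)) * ((-2 * (1 * 1)) * 1)) + 0)
step 2: add_zero (→) rewrites (((- (- b)) * ((-2 * (1 * 1)) * 1)) + 0) into ((- (- b)) * ((-2 * (1 * 1)) * 1))
step 3: neg_neg (→) rewrites (- (- b)) into b, now (b * ((-2 * (1 * 1)) * 1))
step 4: mul_one (→) rewrites (1 * 1) into 1, now (b * ((-2 * 1) * 1))
step 5: mul_one (→) rewrites (-2 * 1) into -2, now (b * (-2 * 1))
step 6: mul_one (→) rewrites (-2 * 1) into -2, reaching cost 5 (bound 5)

(b * -2)   [cost 5]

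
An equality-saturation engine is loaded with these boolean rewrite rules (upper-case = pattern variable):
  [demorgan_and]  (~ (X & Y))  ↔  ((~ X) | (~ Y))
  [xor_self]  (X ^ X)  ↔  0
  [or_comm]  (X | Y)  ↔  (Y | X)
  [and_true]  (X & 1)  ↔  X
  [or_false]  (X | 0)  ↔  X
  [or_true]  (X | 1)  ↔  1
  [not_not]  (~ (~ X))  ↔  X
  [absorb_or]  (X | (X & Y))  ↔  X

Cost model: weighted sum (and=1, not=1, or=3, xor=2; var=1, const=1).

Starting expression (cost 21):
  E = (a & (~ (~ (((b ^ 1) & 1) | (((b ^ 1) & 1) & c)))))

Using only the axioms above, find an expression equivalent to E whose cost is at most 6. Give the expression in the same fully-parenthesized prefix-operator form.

step 1: absorb_or (→) rewrites (((b ^ 1) & 1) | (((b ^ 1) & 1) & c)) into ((b ^ 1) & 1), now (a & (~ (~ ((b ^ 1) & 1))))
step 2: and_true (→) rewrites ((b ^ 1) & 1) into (b ^ 1), now (a & (~ (~ (b ^ 1))))
step 3: not_not (→) rewrites (~ (~ (b ^ 1))) into (b ^ 1), reaching cost 6 (bound 6)

(a & (b ^ 1))   [cost 6]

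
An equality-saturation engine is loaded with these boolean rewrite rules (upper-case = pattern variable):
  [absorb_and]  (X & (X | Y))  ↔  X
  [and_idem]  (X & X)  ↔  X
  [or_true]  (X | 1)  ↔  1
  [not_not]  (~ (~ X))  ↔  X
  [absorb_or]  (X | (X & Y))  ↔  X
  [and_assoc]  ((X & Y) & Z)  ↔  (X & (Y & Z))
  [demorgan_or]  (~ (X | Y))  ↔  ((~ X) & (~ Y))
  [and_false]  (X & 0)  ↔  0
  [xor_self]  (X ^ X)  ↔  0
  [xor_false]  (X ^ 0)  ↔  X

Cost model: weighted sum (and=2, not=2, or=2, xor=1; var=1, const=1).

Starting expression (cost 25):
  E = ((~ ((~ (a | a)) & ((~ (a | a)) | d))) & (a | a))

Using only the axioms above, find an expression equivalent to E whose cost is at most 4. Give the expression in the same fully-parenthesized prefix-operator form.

(a | a)   [cost 4]

step 1: absorb_and (→) rewrites ((~ (a | a)) & ((~ (a | a)) | d)) into (~ (a | a)), now ((~ (~ (a | a))) & (a | a))
step 2: not_not (→) rewrites (~ (~ (a | a))) into (a | a), now ((a | a) & (a | a))
step 3: and_idem (→) rewrites ((a | a) & (a | a)) into (a | a), reaching cost 4 (bound 4)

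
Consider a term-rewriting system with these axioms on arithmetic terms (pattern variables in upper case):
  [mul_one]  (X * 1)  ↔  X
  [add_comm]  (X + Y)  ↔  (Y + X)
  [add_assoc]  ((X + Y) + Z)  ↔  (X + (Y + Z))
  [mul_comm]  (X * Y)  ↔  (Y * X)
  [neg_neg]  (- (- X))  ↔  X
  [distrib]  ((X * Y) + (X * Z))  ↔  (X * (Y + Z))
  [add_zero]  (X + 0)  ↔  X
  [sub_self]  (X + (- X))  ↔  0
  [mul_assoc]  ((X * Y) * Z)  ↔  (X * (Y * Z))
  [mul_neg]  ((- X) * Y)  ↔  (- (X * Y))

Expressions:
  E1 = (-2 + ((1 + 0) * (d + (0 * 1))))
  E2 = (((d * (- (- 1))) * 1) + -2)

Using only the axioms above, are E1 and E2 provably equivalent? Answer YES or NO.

YES

1. [mul_one →] (0 * 1)  →  0;  E1 = (-2 + ((1 + 0) * (d + 0)))
2. [add_comm →] (-2 + ((1 + 0) * (d + 0)))  →  (((1 + 0) * (d + 0)) + -2)
3. [add_zero →] (1 + 0)  →  1;  E1 = ((1 * (d + 0)) + -2)
4. [mul_comm →] (1 * (d + 0))  →  ((d + 0) * 1);  E1 = (((d + 0) * 1) + -2)
5. [add_zero →] (d + 0)  →  d;  E1 = ((d * 1) + -2)
6. [mul_one ←] (d * 1)  →  ((d * 1) * 1);  E1 = (((d * 1) * 1) + -2)
7. [neg_neg ←] 1  →  (- (- 1));  this is E2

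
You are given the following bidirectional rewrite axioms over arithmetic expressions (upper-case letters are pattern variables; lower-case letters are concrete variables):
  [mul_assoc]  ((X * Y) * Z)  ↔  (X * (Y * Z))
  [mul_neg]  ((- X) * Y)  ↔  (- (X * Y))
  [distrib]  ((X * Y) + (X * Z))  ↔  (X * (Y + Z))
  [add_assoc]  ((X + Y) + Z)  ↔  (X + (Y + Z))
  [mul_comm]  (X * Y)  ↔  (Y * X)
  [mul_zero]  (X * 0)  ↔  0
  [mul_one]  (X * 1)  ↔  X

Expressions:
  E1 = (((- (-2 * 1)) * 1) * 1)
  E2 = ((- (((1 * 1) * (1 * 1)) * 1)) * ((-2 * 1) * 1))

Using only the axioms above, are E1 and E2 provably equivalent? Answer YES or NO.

YES

step 1: mul_one (→) rewrites ((- (-2 * 1)) * 1) into (- (-2 * 1)), now ((- (-2 * 1)) * 1)
step 2: mul_one (→) rewrites (-2 * 1) into -2, now ((- -2) * 1)
step 3: mul_one (→) rewrites ((- -2) * 1) into (- -2)
step 4: mul_one (←) rewrites -2 into (-2 * 1), now (- (-2 * 1))
step 5: mul_comm (→) rewrites (-2 * 1) into (1 * -2), now (- (1 * -2))
step 6: mul_one (←) rewrites -2 into (-2 * 1), now (- (1 * (-2 * 1)))
step 7: mul_one (←) rewrites 1 into (1 * 1), now (- ((1 * 1) * (-2 * 1)))
step 8: mul_one (←) rewrites (-2 * 1) into ((-2 * 1) * 1), now (- ((1 * 1) * ((-2 * 1) * 1)))
step 9: mul_one (←) rewrites 1 into (1 * 1), now (- (((1 * 1) * 1) * ((-2 * 1) * 1)))
step 10: mul_one (←) rewrites 1 into (1 * 1), now (- (((1 * 1) * (1 * 1)) * ((-2 * 1) * 1)))
step 11: mul_neg (←) rewrites (- (((1 * 1) * (1 * 1)) * ((-2 * 1) * 1))) into ((- ((1 * 1) * (1 * 1))) * ((-2 * 1) * 1))
step 12: mul_one (←) rewrites ((1 * 1) * (1 * 1)) into (((1 * 1) * (1 * 1)) * 1), which is E2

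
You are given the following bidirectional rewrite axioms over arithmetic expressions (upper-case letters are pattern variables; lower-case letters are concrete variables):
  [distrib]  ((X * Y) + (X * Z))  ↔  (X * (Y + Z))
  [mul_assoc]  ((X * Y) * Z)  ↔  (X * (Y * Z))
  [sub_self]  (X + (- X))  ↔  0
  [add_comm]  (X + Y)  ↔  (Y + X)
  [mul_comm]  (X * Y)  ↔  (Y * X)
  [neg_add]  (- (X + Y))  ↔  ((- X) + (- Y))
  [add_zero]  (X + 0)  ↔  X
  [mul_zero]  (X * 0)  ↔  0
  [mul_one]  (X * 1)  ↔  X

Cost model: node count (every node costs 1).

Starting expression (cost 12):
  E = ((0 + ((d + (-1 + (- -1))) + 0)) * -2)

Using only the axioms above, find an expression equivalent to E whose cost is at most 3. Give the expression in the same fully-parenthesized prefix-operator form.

(1) (-1 + (- -1))  =[sub_self →]=  0    ⊢ ((0 + ((d + 0) + 0)) * -2)
(2) (0 + ((d + 0) + 0))  =[add_comm →]=  (((d + 0) + 0) + 0)    ⊢ ((((d + 0) + 0) + 0) * -2)
(3) (((d + 0) + 0) + 0)  =[add_zero →]=  ((d + 0) + 0)    ⊢ (((d + 0) + 0) * -2)
(4) ((d + 0) + 0)  =[add_zero →]=  (d + 0)    ⊢ ((d + 0) * -2)
(5) (d + 0)  =[add_zero →]=  d    ⊢ cost 3, within 3

(d * -2)   [cost 3]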